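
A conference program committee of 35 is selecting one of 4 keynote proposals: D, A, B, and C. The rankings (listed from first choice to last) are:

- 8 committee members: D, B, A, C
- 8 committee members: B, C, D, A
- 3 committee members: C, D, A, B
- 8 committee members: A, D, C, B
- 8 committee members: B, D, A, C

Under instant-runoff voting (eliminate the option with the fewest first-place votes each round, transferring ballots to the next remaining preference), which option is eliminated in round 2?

Round 1: D 8, A 8, B 16, C 3. Eliminate C.
Round 2: D 11, A 8, B 16. Eliminate A.

A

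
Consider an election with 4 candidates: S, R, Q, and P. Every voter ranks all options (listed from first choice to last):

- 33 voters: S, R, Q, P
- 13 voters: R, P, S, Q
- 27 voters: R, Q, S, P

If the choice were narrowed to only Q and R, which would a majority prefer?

R

Voters preferring Q to R: 0; preferring R to Q: 73.
R wins the head-to-head.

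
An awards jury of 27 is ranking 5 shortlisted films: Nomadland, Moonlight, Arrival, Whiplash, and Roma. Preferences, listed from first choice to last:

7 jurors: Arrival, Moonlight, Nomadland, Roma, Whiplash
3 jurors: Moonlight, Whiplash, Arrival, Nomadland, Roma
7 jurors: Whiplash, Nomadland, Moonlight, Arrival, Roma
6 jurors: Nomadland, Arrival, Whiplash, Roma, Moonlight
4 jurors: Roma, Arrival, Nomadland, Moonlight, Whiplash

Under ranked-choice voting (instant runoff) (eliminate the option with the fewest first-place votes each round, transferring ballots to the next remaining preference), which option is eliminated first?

Moonlight

Round 1: Nomadland 6, Moonlight 3, Arrival 7, Whiplash 7, Roma 4. Eliminate Moonlight.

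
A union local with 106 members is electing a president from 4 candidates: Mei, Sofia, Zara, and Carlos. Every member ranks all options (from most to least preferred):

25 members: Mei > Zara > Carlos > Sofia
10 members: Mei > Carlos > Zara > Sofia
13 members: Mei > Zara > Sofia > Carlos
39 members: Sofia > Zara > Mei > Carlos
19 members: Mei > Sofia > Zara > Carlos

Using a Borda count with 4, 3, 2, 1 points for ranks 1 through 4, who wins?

Mei: 25·4 + 10·4 + 13·4 + 39·2 + 19·4 = 346
Sofia: 25·1 + 10·1 + 13·2 + 39·4 + 19·3 = 274
Zara: 25·3 + 10·2 + 13·3 + 39·3 + 19·2 = 289
Carlos: 25·2 + 10·3 + 13·1 + 39·1 + 19·1 = 151
Mei has the highest Borda score (346).

Mei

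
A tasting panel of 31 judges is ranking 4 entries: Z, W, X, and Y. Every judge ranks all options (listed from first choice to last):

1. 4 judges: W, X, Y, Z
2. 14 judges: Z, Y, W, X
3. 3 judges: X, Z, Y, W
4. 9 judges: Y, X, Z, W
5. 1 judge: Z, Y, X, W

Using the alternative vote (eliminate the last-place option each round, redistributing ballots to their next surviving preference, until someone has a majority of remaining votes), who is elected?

Round 1: Z 15, W 4, X 3, Y 9. Eliminate X.
Round 2: Z 18, W 4, Y 9. Z has a majority.

Z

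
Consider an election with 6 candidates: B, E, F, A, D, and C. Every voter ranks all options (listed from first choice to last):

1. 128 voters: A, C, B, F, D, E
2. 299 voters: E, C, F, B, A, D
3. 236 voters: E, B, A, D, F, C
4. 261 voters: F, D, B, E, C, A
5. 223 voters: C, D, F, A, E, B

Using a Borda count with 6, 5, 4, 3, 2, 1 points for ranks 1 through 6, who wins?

E

B: 128·4 + 299·3 + 236·5 + 261·4 + 223·1 = 3856
E: 128·1 + 299·6 + 236·6 + 261·3 + 223·2 = 4567
F: 128·3 + 299·4 + 236·2 + 261·6 + 223·4 = 4510
A: 128·6 + 299·2 + 236·4 + 261·1 + 223·3 = 3240
D: 128·2 + 299·1 + 236·3 + 261·5 + 223·5 = 3683
C: 128·5 + 299·5 + 236·1 + 261·2 + 223·6 = 4231
E has the highest Borda score (4567).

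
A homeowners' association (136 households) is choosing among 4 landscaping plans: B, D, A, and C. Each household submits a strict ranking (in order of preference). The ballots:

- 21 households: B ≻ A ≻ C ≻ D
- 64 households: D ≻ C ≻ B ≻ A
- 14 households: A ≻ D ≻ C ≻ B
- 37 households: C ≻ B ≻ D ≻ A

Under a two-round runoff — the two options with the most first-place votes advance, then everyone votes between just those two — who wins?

Round 1 first-place votes: B 21, D 64, A 14, C 37.
D and C advance.
Runoff: D is preferred to C by 78 voters; C by 58.
D wins the runoff.

D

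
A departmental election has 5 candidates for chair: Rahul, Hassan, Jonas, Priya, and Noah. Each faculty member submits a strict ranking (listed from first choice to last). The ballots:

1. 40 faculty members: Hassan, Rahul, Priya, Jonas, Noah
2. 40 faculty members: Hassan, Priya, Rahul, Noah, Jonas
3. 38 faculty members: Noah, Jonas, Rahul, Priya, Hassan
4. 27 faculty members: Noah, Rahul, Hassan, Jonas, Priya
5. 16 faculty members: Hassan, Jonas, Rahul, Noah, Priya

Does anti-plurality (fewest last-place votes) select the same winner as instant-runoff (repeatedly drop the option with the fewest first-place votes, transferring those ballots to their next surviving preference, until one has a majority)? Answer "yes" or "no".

Anti-plurality — last-place votes: Rahul 0, Hassan 38, Jonas 40, Priya 43, Noah 40. Winner: Rahul.
Instant-runoff — R1 Rahul 0, Hassan 96, Jonas 0, Priya 0, Noah 65 (Hassan winner). Winner: Hassan.
The two methods disagree.

no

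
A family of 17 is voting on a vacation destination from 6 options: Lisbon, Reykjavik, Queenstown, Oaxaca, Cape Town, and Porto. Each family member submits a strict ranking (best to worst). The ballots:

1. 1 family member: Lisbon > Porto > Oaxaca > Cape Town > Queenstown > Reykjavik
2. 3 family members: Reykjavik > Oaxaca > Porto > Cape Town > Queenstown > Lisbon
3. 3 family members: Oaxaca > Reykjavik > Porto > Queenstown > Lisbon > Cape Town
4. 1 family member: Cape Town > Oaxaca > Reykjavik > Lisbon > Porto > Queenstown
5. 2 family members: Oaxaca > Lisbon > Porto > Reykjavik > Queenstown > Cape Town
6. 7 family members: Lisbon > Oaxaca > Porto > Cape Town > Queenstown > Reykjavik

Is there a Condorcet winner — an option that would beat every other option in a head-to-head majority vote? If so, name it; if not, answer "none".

Oaxaca

Oaxaca vs Lisbon: 9–8 for Oaxaca.
Oaxaca vs Reykjavik: 14–3 for Oaxaca.
Oaxaca vs Queenstown: 17–0 for Oaxaca.
Oaxaca vs Cape Town: 16–1 for Oaxaca.
Oaxaca vs Porto: 16–1 for Oaxaca.
Oaxaca beats every other option head-to-head.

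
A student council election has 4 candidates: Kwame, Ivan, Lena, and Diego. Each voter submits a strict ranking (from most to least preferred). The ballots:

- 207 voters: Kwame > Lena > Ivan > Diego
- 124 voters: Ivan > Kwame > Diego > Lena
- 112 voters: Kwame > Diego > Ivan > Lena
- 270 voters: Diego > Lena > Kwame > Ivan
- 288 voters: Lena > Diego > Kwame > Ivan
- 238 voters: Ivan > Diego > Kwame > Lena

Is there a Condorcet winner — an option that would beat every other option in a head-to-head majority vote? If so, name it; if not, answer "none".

Diego

Diego vs Kwame: 796–443 for Diego.
Diego vs Ivan: 670–569 for Diego.
Diego vs Lena: 744–495 for Diego.
Diego beats every other option head-to-head.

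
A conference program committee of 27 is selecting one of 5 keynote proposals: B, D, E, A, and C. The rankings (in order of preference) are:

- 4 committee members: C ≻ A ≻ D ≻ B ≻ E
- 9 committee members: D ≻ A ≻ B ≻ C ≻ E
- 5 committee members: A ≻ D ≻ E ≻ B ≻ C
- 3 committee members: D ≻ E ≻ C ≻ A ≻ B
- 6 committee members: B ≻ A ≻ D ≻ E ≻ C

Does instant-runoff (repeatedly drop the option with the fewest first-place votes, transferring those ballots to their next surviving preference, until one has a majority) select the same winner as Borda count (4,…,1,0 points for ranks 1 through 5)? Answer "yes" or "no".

no

Instant-runoff — R1 B 6, D 12, E 0, A 5, C 4 (E out); R2 B 6, D 12, A 5, C 4 (C out); R3 B 6, D 12, A 9 (B out); R4 D 12, A 15 (A winner). Winner: A.
Borda — scores: B 51, D 83, E 25, A 80, C 31. Winner: D.
The two methods disagree.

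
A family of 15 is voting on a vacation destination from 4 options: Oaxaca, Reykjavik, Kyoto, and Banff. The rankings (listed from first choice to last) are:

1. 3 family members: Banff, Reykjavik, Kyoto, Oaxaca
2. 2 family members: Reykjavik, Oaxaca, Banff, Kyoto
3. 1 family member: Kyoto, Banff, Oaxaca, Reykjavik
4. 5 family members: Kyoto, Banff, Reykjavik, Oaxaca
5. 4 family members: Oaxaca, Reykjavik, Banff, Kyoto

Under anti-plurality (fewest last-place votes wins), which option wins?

Banff

Last-place votes: Oaxaca 8, Reykjavik 1, Kyoto 6, Banff 0.
Banff is ranked last by the fewest voters, so Banff wins.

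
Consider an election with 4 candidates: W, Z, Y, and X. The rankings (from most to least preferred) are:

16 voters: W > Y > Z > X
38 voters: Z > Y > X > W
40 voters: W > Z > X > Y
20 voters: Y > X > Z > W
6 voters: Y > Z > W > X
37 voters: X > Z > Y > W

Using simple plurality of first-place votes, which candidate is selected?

First-place votes: W 56, Z 38, Y 26, X 37.
W has the most first-place votes.

W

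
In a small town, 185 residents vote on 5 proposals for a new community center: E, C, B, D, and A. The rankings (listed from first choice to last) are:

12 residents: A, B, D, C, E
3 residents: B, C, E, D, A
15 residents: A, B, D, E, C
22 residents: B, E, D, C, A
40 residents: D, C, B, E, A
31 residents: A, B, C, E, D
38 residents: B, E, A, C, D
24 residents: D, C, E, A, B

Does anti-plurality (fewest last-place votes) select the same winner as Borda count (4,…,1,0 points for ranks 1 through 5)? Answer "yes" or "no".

no

Anti-plurality — last-place votes: E 12, C 15, B 24, D 69, A 65. Winner: E.
Borda — scores: E 320, C 335, B 506, D 357, A 332. Winner: B.
The two methods disagree.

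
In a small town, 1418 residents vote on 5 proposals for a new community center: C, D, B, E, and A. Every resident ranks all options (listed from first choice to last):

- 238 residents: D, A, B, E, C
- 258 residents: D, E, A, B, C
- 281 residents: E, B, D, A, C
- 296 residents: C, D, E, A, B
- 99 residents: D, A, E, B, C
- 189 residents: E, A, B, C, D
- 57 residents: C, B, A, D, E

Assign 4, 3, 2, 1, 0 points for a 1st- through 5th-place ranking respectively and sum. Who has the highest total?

C: 238·0 + 258·0 + 281·0 + 296·4 + 99·0 + 189·1 + 57·4 = 1601
D: 238·4 + 258·4 + 281·2 + 296·3 + 99·4 + 189·0 + 57·1 = 3887
B: 238·2 + 258·1 + 281·3 + 296·0 + 99·1 + 189·2 + 57·3 = 2225
E: 238·1 + 258·3 + 281·4 + 296·2 + 99·2 + 189·4 + 57·0 = 3682
A: 238·3 + 258·2 + 281·1 + 296·1 + 99·3 + 189·3 + 57·2 = 2785
D has the highest Borda score (3887).

D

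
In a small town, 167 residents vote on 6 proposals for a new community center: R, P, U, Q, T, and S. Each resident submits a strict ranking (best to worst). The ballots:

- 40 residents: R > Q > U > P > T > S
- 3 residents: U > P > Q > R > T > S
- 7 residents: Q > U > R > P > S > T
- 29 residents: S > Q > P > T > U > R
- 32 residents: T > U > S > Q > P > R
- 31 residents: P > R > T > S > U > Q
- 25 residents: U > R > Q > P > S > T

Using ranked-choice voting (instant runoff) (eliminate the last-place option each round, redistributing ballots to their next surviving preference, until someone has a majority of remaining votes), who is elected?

U

Round 1: R 40, P 31, U 28, Q 7, T 32, S 29. Eliminate Q.
Round 2: R 40, P 31, U 35, T 32, S 29. Eliminate S.
Round 3: R 40, P 60, U 35, T 32. Eliminate T.
Round 4: R 40, P 60, U 67. Eliminate R.
Round 5: P 60, U 107. U has a majority.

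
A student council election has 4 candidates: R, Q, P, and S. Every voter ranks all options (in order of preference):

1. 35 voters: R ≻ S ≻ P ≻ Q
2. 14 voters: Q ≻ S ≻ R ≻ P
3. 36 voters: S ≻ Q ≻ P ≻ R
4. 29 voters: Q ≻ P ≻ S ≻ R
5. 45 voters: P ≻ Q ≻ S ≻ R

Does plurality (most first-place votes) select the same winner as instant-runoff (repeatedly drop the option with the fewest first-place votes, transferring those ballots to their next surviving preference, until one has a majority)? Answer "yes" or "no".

no

Plurality — first-place votes: R 35, Q 43, P 45, S 36. Winner: P.
Instant-runoff — R1 R 35, Q 43, P 45, S 36 (R out); R2 Q 43, P 45, S 71 (Q out); R3 P 74, S 85 (S winner). Winner: S.
The two methods disagree.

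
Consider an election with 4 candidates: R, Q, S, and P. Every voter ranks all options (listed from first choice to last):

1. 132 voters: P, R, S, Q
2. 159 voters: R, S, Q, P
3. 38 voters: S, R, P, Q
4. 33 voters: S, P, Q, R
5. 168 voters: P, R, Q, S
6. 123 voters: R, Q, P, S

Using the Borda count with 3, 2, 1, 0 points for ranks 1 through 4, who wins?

R: 132·2 + 159·3 + 38·2 + 33·0 + 168·2 + 123·3 = 1522
Q: 132·0 + 159·1 + 38·0 + 33·1 + 168·1 + 123·2 = 606
S: 132·1 + 159·2 + 38·3 + 33·3 + 168·0 + 123·0 = 663
P: 132·3 + 159·0 + 38·1 + 33·2 + 168·3 + 123·1 = 1127
R has the highest Borda score (1522).

R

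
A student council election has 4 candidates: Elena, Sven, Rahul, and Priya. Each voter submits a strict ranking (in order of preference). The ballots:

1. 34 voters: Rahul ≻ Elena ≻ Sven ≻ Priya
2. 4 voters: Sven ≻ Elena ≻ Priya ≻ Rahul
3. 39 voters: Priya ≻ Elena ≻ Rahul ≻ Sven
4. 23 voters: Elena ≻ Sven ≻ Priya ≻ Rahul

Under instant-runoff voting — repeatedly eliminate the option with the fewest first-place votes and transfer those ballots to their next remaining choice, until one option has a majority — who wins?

Round 1: Elena 23, Sven 4, Rahul 34, Priya 39. Eliminate Sven.
Round 2: Elena 27, Rahul 34, Priya 39. Eliminate Elena.
Round 3: Rahul 34, Priya 66. Priya has a majority.

Priya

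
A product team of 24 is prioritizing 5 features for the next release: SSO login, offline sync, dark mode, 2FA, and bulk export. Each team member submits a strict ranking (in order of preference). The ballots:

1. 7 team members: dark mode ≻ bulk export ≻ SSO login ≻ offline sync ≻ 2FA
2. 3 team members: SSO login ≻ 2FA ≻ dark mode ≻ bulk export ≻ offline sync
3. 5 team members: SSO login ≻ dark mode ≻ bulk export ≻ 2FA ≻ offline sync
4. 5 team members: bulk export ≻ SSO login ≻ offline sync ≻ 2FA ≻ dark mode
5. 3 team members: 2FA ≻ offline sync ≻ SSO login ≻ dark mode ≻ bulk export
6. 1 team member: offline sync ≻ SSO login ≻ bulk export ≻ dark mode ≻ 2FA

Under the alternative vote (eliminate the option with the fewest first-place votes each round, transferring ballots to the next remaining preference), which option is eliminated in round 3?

Round 1: SSO login 8, offline sync 1, dark mode 7, 2FA 3, bulk export 5. Eliminate offline sync.
Round 2: SSO login 9, dark mode 7, 2FA 3, bulk export 5. Eliminate 2FA.
Round 3: SSO login 12, dark mode 7, bulk export 5. Eliminate bulk export.

bulk export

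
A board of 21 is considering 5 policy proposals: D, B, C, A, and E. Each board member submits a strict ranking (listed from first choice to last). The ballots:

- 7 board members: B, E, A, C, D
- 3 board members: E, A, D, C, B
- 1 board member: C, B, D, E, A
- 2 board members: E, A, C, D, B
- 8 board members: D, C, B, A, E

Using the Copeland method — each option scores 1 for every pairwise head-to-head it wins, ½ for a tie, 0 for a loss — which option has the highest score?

D: beats B and C; loses to A and E → score 2.
B: beats A and E; loses to D and C → score 2.
C: beats B; loses to D, A, and E → score 1.
A: beats D and C; loses to B and E → score 2.
E: beats D, C, and A; loses to B → score 3.
E has the best pairwise record.

E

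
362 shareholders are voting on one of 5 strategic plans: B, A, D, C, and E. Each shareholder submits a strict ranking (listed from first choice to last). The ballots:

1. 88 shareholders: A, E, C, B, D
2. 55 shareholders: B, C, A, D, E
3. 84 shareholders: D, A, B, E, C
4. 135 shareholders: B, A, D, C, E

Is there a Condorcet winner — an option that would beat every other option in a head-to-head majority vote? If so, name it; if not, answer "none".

B

B vs A: 190–172 for B.
B vs D: 278–84 for B.
B vs C: 274–88 for B.
B vs E: 274–88 for B.
B beats every other option head-to-head.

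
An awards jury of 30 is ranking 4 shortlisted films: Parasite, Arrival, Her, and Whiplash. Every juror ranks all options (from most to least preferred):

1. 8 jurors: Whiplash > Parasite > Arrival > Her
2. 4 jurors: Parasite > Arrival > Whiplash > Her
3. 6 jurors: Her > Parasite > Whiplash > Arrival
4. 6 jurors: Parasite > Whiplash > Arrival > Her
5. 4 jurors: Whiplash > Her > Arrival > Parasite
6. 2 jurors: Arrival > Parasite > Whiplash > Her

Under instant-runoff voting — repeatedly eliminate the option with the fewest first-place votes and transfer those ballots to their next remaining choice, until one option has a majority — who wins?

Round 1: Parasite 10, Arrival 2, Her 6, Whiplash 12. Eliminate Arrival.
Round 2: Parasite 12, Her 6, Whiplash 12. Eliminate Her.
Round 3: Parasite 18, Whiplash 12. Parasite has a majority.

Parasite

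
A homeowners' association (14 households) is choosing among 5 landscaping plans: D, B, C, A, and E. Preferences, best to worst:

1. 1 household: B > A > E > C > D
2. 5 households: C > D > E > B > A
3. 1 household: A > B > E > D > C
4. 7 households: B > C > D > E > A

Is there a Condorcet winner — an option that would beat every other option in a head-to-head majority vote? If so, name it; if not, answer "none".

B

B vs D: 9–5 for B.
B vs C: 9–5 for B.
B vs A: 13–1 for B.
B vs E: 9–5 for B.
B beats every other option head-to-head.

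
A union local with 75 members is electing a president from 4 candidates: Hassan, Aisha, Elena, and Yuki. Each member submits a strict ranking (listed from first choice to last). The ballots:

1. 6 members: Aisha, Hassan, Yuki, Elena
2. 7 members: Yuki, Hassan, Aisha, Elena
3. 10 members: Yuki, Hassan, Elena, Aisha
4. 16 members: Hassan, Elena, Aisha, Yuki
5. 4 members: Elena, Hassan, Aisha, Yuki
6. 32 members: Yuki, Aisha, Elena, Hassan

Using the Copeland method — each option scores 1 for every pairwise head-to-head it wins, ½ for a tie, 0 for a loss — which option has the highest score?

Hassan: beats Elena; loses to Aisha and Yuki → score 1.
Aisha: beats Hassan and Elena; loses to Yuki → score 2.
Elena: loses to Hassan, Aisha, and Yuki → score 0.
Yuki: beats Hassan, Aisha, and Elena → score 3.
Yuki has the best pairwise record.

Yuki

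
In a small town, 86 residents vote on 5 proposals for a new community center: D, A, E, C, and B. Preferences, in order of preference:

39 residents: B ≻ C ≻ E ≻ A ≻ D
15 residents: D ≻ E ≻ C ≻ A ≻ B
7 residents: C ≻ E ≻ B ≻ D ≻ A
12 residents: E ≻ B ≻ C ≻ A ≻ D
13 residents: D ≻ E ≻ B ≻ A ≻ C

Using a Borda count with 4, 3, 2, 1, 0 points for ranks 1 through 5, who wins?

D: 39·0 + 15·4 + 7·1 + 12·0 + 13·4 = 119
A: 39·1 + 15·1 + 7·0 + 12·1 + 13·1 = 79
E: 39·2 + 15·3 + 7·3 + 12·4 + 13·3 = 231
C: 39·3 + 15·2 + 7·4 + 12·2 + 13·0 = 199
B: 39·4 + 15·0 + 7·2 + 12·3 + 13·2 = 232
B has the highest Borda score (232).

B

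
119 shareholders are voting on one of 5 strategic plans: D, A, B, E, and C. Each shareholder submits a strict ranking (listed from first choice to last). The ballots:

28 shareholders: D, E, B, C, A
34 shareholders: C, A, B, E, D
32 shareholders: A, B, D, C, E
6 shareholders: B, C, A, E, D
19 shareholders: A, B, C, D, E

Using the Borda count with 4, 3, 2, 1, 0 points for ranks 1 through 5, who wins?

A

D: 28·4 + 34·0 + 32·2 + 6·0 + 19·1 = 195
A: 28·0 + 34·3 + 32·4 + 6·2 + 19·4 = 318
B: 28·2 + 34·2 + 32·3 + 6·4 + 19·3 = 301
E: 28·3 + 34·1 + 32·0 + 6·1 + 19·0 = 124
C: 28·1 + 34·4 + 32·1 + 6·3 + 19·2 = 252
A has the highest Borda score (318).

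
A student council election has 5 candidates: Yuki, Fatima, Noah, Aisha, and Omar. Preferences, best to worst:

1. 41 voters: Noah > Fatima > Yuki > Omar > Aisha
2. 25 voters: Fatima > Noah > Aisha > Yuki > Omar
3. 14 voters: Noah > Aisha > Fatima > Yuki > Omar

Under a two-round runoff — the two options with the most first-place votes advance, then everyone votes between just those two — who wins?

Noah

Round 1 first-place votes: Yuki 0, Fatima 25, Noah 55, Aisha 0, Omar 0.
Noah and Fatima advance.
Runoff: Noah is preferred to Fatima by 55 voters; Fatima by 25.
Noah wins the runoff.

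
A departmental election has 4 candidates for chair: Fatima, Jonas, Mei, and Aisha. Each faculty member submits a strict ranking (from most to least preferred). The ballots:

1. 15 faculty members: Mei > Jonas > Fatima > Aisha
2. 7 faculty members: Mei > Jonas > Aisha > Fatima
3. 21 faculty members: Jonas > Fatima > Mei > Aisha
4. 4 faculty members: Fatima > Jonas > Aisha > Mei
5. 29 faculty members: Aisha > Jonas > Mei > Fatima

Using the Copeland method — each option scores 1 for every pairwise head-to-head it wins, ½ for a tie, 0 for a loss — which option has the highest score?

Jonas

Fatima: beats Aisha; loses to Jonas and Mei → score 1.
Jonas: beats Fatima, Mei, and Aisha → score 3.
Mei: beats Fatima and Aisha; loses to Jonas → score 2.
Aisha: loses to Fatima, Jonas, and Mei → score 0.
Jonas has the best pairwise record.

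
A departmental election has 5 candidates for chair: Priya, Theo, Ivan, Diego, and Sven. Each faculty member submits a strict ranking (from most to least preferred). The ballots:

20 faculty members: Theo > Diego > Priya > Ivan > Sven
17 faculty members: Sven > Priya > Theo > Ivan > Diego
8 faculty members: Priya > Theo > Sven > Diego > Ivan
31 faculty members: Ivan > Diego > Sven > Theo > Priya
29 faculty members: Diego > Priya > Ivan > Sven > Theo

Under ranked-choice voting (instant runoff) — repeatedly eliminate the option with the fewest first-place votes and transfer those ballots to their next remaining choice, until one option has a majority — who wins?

Ivan

Round 1: Priya 8, Theo 20, Ivan 31, Diego 29, Sven 17. Eliminate Priya.
Round 2: Theo 28, Ivan 31, Diego 29, Sven 17. Eliminate Sven.
Round 3: Theo 45, Ivan 31, Diego 29. Eliminate Diego.
Round 4: Theo 45, Ivan 60. Ivan has a majority.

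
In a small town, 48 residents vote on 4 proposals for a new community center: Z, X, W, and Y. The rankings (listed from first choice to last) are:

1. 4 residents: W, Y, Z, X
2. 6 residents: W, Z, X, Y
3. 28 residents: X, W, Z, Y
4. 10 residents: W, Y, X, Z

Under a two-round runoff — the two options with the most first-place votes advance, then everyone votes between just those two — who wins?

X

Round 1 first-place votes: Z 0, X 28, W 20, Y 0.
X and W advance.
Runoff: X is preferred to W by 28 voters; W by 20.
X wins the runoff.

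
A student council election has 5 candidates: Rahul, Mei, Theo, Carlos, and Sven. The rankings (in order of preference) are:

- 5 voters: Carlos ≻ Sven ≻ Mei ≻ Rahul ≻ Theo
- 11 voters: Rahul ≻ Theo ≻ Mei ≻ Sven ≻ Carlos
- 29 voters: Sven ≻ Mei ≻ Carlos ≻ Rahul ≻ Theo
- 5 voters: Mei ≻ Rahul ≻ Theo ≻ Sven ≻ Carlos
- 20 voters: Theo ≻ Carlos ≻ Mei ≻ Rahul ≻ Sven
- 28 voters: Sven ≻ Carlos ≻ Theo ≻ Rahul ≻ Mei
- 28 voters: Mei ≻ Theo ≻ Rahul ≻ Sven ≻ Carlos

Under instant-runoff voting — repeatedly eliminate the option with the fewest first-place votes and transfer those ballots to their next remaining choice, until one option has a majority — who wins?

Mei

Round 1: Rahul 11, Mei 33, Theo 20, Carlos 5, Sven 57. Eliminate Carlos.
Round 2: Rahul 11, Mei 33, Theo 20, Sven 62. Eliminate Rahul.
Round 3: Mei 33, Theo 31, Sven 62. Eliminate Theo.
Round 4: Mei 64, Sven 62. Mei has a majority.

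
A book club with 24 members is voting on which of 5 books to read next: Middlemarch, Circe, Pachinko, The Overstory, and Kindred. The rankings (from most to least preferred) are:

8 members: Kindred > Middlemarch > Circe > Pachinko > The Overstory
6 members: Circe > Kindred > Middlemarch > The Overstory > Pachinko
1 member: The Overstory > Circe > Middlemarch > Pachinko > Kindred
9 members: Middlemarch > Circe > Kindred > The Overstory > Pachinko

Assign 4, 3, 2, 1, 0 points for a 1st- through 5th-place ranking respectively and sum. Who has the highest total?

Middlemarch: 8·3 + 6·2 + 1·2 + 9·4 = 74
Circe: 8·2 + 6·4 + 1·3 + 9·3 = 70
Pachinko: 8·1 + 6·0 + 1·1 + 9·0 = 9
The Overstory: 8·0 + 6·1 + 1·4 + 9·1 = 19
Kindred: 8·4 + 6·3 + 1·0 + 9·2 = 68
Middlemarch has the highest Borda score (74).

Middlemarch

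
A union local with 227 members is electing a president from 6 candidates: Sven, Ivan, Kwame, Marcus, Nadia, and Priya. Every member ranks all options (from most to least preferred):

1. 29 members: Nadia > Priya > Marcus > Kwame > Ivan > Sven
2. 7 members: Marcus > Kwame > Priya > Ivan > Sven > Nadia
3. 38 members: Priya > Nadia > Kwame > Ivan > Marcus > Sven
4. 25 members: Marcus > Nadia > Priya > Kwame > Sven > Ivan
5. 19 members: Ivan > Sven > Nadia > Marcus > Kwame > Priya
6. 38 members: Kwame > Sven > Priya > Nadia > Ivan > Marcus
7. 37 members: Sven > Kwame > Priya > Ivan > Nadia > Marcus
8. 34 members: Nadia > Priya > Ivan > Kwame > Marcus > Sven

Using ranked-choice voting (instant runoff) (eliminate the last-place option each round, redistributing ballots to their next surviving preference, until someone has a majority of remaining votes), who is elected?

Round 1: Sven 37, Ivan 19, Kwame 38, Marcus 32, Nadia 63, Priya 38. Eliminate Ivan.
Round 2: Sven 56, Kwame 38, Marcus 32, Nadia 63, Priya 38. Eliminate Marcus.
Round 3: Sven 56, Kwame 45, Nadia 88, Priya 38. Eliminate Priya.
Round 4: Sven 56, Kwame 45, Nadia 126. Nadia has a majority.

Nadia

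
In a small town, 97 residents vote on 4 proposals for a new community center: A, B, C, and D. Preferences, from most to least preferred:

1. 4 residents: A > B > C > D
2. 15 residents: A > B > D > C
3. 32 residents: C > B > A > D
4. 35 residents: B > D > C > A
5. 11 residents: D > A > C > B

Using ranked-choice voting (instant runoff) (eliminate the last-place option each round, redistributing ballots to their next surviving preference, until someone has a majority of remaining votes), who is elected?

B

Round 1: A 19, B 35, C 32, D 11. Eliminate D.
Round 2: A 30, B 35, C 32. Eliminate A.
Round 3: B 54, C 43. B has a majority.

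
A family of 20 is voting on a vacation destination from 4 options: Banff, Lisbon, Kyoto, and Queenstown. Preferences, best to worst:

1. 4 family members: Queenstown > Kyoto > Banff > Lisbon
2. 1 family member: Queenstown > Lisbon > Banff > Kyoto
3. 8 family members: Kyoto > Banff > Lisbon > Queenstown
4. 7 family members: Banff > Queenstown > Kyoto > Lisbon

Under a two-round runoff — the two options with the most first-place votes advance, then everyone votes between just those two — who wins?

Kyoto

Round 1 first-place votes: Banff 7, Lisbon 0, Kyoto 8, Queenstown 5.
Kyoto and Banff advance.
Runoff: Kyoto is preferred to Banff by 12 voters; Banff by 8.
Kyoto wins the runoff.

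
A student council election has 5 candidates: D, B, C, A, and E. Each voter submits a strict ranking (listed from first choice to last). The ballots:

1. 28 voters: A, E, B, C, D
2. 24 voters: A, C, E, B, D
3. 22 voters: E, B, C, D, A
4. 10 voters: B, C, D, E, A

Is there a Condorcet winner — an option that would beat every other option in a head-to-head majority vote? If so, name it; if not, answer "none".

A vs D: 52–32 for A.
A vs B: 52–32 for A.
A vs C: 52–32 for A.
A vs E: 52–32 for A.
A beats every other option head-to-head.

A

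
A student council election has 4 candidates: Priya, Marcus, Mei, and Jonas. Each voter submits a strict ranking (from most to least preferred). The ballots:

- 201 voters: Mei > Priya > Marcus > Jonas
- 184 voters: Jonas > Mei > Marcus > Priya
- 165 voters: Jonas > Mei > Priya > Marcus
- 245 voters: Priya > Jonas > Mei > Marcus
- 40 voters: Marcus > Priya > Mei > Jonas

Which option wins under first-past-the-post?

First-place votes: Priya 245, Marcus 40, Mei 201, Jonas 349.
Jonas has the most first-place votes.

Jonas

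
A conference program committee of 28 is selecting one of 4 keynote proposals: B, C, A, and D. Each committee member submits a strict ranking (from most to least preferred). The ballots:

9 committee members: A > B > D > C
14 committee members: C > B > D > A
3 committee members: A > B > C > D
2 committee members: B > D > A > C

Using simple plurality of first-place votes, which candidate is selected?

First-place votes: B 2, C 14, A 12, D 0.
C has the most first-place votes.

C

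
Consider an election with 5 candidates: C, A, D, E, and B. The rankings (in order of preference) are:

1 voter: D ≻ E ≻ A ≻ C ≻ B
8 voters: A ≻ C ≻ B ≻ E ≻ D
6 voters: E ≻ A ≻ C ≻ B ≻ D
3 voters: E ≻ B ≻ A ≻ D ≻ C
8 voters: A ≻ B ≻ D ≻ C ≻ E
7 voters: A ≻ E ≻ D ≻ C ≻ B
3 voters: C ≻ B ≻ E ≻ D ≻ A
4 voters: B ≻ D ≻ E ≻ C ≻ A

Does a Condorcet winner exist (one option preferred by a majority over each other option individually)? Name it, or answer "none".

A

A vs C: 33–7 for A.
A vs D: 32–8 for A.
A vs E: 23–17 for A.
A vs B: 30–10 for A.
A beats every other option head-to-head.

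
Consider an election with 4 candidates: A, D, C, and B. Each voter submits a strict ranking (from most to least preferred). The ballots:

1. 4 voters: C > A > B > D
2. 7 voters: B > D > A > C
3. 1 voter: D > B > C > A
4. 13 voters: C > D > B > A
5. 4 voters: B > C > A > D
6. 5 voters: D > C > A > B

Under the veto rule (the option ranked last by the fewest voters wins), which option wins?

Last-place votes: A 14, D 8, C 7, B 5.
B is ranked last by the fewest voters, so B wins.

B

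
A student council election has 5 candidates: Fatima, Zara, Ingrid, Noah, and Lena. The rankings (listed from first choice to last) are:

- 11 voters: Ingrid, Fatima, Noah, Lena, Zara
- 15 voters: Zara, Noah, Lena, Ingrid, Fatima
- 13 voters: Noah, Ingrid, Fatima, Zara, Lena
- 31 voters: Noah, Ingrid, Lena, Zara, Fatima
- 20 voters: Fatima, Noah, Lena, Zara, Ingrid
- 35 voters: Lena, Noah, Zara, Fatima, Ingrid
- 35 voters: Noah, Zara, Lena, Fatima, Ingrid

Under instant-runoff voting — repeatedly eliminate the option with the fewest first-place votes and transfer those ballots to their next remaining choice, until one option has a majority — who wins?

Round 1: Fatima 20, Zara 15, Ingrid 11, Noah 79, Lena 35. Eliminate Ingrid.
Round 2: Fatima 31, Zara 15, Noah 79, Lena 35. Eliminate Zara.
Round 3: Fatima 31, Noah 94, Lena 35. Noah has a majority.

Noah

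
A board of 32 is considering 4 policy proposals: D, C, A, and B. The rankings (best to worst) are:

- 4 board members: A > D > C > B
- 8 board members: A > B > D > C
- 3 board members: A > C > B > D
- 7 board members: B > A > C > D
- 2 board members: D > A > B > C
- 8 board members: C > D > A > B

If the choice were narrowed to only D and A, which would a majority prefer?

A

Voters preferring D to A: 10; preferring A to D: 22.
A wins the head-to-head.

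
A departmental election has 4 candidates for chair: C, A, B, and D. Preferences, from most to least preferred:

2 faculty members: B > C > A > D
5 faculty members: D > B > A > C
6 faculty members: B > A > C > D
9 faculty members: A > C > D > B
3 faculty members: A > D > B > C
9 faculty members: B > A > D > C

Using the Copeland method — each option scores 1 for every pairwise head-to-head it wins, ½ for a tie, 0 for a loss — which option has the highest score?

C: ties D; loses to A and B → score 0.5.
A: beats C and D; loses to B → score 2.
B: beats C and A; ties D → score 2.5.
D: ties C and B; loses to A → score 1.
B has the best pairwise record.

B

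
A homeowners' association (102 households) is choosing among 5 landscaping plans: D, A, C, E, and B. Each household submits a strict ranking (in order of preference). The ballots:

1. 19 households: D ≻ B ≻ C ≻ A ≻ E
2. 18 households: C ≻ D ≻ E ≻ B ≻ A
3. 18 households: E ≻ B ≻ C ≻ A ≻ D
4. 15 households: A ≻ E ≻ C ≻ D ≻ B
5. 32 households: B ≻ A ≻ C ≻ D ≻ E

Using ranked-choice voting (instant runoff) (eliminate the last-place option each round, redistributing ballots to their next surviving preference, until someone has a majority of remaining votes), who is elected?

D

Round 1: D 19, A 15, C 18, E 18, B 32. Eliminate A.
Round 2: D 19, C 18, E 33, B 32. Eliminate C.
Round 3: D 37, E 33, B 32. Eliminate B.
Round 4: D 69, E 33. D has a majority.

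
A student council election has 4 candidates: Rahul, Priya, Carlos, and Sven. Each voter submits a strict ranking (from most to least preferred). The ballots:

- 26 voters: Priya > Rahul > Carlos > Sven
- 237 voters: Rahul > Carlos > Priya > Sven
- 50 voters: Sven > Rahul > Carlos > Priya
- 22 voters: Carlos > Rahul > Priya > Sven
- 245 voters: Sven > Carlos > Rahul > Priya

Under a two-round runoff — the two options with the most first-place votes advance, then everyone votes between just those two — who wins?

Sven

Round 1 first-place votes: Rahul 237, Priya 26, Carlos 22, Sven 295.
Sven and Rahul advance.
Runoff: Sven is preferred to Rahul by 295 voters; Rahul by 285.
Sven wins the runoff.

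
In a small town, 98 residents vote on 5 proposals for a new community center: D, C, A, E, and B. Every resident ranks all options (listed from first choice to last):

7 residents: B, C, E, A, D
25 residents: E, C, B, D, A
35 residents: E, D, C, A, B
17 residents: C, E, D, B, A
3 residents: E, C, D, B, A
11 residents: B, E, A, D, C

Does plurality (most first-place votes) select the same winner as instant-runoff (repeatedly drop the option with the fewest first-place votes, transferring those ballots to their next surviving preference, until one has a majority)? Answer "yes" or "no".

Plurality — first-place votes: D 0, C 17, A 0, E 63, B 18. Winner: E.
Instant-runoff — R1 D 0, C 17, A 0, E 63, B 18 (E winner). Winner: E.
The two methods agree.

yes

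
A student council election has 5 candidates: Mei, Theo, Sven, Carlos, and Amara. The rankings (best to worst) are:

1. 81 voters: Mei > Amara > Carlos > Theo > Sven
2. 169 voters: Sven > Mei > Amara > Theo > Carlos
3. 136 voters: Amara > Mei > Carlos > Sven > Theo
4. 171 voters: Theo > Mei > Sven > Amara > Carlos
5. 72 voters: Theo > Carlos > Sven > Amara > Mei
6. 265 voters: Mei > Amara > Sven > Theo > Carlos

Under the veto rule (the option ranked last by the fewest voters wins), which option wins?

Last-place votes: Mei 72, Theo 136, Sven 81, Carlos 605, Amara 0.
Amara is ranked last by the fewest voters, so Amara wins.

Amara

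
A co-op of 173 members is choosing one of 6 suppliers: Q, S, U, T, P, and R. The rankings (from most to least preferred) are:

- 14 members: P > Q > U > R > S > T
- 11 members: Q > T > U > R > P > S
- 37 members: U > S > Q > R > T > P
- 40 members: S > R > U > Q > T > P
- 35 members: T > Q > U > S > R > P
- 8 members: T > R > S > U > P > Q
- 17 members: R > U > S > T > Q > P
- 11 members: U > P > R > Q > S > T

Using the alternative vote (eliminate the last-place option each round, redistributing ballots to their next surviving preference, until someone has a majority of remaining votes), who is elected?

Round 1: Q 11, S 40, U 48, T 43, P 14, R 17. Eliminate Q.
Round 2: S 40, U 48, T 54, P 14, R 17. Eliminate P.
Round 3: S 40, U 62, T 54, R 17. Eliminate R.
Round 4: S 40, U 79, T 54. Eliminate S.
Round 5: U 119, T 54. U has a majority.

U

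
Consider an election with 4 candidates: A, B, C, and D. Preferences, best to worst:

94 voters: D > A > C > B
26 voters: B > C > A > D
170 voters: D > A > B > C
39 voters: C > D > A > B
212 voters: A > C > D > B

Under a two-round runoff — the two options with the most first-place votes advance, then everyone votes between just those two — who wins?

Round 1 first-place votes: A 212, B 26, C 39, D 264.
D and A advance.
Runoff: D is preferred to A by 303 voters; A by 238.
D wins the runoff.

D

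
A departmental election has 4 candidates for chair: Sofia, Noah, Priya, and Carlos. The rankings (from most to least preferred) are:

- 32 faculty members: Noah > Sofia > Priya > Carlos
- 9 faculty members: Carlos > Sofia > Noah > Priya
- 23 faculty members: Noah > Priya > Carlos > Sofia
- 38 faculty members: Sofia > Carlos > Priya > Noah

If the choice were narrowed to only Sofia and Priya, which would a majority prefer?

Voters preferring Sofia to Priya: 79; preferring Priya to Sofia: 23.
Sofia wins the head-to-head.

Sofia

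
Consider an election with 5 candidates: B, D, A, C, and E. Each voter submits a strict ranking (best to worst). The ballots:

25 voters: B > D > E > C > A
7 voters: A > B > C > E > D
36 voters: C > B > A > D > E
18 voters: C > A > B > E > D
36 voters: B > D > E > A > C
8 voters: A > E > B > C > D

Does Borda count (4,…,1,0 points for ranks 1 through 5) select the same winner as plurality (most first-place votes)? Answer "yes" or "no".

Borda — scores: B 425, D 219, A 222, C 263, E 171. Winner: B.
Plurality — first-place votes: B 61, D 0, A 15, C 54, E 0. Winner: B.
The two methods agree.

yes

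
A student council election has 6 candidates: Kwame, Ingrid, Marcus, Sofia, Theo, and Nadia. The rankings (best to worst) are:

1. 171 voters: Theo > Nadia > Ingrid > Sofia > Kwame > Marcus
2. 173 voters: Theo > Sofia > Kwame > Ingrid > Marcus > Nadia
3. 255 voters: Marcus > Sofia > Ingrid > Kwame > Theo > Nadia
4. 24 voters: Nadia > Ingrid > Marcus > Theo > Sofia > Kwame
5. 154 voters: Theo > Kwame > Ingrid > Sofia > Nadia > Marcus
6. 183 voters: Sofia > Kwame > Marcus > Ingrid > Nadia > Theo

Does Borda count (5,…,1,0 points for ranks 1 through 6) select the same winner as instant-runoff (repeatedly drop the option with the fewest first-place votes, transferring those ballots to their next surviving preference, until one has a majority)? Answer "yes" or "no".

Borda — scores: Kwame 2548, Ingrid 2548, Marcus 2069, Sofia 3301, Theo 2793, Nadia 1141. Winner: Sofia.
Instant-runoff — R1 Kwame 0, Ingrid 0, Marcus 255, Sofia 183, Theo 498, Nadia 24 (Theo winner). Winner: Theo.
The two methods disagree.

no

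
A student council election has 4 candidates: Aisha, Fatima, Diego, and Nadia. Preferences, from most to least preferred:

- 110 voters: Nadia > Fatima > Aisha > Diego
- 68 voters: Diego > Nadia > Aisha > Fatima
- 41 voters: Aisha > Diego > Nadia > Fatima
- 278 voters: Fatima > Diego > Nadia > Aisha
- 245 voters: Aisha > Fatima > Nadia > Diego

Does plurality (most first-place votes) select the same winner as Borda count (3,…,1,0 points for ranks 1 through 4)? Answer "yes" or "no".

Plurality — first-place votes: Aisha 286, Fatima 278, Diego 68, Nadia 110. Winner: Aisha.
Borda — scores: Aisha 1036, Fatima 1544, Diego 842, Nadia 1030. Winner: Fatima.
The two methods disagree.

no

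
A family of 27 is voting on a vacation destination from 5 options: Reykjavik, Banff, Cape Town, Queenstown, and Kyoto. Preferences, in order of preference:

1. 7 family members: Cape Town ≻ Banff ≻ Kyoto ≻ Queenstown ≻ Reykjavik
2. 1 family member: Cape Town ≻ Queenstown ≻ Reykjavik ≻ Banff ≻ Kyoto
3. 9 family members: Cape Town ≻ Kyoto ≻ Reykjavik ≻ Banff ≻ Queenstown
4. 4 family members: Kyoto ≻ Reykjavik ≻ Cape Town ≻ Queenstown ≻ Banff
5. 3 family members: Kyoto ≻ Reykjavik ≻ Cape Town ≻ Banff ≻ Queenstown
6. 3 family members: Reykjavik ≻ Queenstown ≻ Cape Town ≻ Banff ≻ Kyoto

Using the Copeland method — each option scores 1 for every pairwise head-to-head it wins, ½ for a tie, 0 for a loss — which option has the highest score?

Cape Town

Reykjavik: beats Banff and Queenstown; loses to Cape Town and Kyoto → score 2.
Banff: beats Queenstown; loses to Reykjavik, Cape Town, and Kyoto → score 1.
Cape Town: beats Reykjavik, Banff, Queenstown, and Kyoto → score 4.
Queenstown: loses to Reykjavik, Banff, Cape Town, and Kyoto → score 0.
Kyoto: beats Reykjavik, Banff, and Queenstown; loses to Cape Town → score 3.
Cape Town has the best pairwise record.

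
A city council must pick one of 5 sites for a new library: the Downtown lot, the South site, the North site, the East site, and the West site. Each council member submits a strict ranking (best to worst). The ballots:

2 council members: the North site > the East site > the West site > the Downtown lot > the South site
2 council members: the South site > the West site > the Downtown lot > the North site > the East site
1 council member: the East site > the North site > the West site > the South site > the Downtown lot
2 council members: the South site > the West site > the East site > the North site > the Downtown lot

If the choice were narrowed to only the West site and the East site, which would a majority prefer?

Voters preferring the West site to the East site: 4; preferring the East site to the West site: 3.
the West site wins the head-to-head.

the West site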